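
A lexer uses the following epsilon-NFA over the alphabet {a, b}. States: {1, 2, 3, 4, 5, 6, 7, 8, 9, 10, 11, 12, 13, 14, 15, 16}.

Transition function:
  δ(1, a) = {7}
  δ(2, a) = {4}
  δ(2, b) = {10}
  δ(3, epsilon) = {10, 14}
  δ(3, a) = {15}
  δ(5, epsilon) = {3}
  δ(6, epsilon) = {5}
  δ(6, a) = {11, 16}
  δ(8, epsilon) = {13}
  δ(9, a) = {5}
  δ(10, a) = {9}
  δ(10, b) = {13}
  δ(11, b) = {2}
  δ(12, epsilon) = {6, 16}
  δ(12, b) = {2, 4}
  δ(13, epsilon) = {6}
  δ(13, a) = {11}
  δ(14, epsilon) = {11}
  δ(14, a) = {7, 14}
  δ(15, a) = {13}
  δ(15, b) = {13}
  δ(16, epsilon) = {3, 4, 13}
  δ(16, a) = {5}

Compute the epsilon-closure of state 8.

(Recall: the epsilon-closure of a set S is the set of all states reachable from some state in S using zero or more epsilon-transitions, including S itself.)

Start with {8}.
From 8 via epsilon: add 13.
From 13 via epsilon: add 6.
From 6 via epsilon: add 5.
From 5 via epsilon: add 3.
From 3 via epsilon: add 10, 14.
From 14 via epsilon: add 11.
No new states can be added; the closed set is {3, 5, 6, 8, 10, 11, 13, 14}.

{3, 5, 6, 8, 10, 11, 13, 14}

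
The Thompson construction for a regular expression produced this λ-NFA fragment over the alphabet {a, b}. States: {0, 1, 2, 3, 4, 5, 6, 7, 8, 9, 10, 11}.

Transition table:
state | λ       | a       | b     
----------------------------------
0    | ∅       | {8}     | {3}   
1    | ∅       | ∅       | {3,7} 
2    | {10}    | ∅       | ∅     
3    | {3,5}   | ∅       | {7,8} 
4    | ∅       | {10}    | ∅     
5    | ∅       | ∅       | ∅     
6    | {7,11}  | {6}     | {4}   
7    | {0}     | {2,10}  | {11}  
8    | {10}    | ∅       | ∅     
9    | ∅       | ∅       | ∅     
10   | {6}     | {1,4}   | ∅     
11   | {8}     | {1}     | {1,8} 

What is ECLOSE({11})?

Start with {11}.
From 11 via λ: add 8.
From 8 via λ: add 10.
From 10 via λ: add 6.
From 6 via λ: add 7.
From 7 via λ: add 0.
No new states can be added; the closed set is {0, 6, 7, 8, 10, 11}.

{0, 6, 7, 8, 10, 11}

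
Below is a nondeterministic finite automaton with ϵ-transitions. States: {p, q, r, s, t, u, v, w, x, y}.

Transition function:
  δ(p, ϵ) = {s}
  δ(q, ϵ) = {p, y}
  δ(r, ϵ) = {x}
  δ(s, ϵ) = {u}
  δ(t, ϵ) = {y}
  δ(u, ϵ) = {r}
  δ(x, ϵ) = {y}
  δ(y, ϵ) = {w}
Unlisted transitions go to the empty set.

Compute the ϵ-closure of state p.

Start with {p}.
From p via ϵ: add s.
From s via ϵ: add u.
From u via ϵ: add r.
From r via ϵ: add x.
From x via ϵ: add y.
From y via ϵ: add w.
No new states can be added; the closed set is {p, r, s, u, w, x, y}.

{p, r, s, u, w, x, y}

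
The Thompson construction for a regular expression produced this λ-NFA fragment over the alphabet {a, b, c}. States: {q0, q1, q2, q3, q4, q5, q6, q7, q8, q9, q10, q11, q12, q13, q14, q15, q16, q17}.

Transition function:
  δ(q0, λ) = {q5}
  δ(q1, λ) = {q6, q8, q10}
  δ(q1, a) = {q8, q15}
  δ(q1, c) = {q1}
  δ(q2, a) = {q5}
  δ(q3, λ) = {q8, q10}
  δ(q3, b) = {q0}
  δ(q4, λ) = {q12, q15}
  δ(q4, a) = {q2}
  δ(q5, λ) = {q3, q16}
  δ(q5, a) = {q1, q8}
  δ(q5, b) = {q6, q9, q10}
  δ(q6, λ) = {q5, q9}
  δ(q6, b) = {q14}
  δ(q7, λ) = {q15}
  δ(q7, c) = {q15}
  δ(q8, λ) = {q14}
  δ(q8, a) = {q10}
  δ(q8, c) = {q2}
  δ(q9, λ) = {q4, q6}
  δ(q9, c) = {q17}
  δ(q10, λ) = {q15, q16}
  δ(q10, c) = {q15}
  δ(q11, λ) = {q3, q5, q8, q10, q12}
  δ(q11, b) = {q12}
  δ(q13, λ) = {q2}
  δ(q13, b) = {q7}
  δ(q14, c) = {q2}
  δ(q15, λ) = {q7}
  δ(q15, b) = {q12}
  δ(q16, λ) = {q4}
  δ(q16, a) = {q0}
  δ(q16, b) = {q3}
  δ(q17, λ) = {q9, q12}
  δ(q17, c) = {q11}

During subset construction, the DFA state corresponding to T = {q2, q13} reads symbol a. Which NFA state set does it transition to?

{q3, q4, q5, q7, q8, q10, q12, q14, q15, q16}

q2 on a → {q5}.
No a-transition from q13.
Union after reading a: {q5}.
Now take the λ-closure:
From q5 via λ: add q3, q16.
From q3 via λ: add q8, q10.
From q16 via λ: add q4.
From q4 via λ: add q12, q15.
From q8 via λ: add q14.
From q15 via λ: add q7.
No new states can be added; the closed set is {q3, q4, q5, q7, q8, q10, q12, q14, q15, q16}.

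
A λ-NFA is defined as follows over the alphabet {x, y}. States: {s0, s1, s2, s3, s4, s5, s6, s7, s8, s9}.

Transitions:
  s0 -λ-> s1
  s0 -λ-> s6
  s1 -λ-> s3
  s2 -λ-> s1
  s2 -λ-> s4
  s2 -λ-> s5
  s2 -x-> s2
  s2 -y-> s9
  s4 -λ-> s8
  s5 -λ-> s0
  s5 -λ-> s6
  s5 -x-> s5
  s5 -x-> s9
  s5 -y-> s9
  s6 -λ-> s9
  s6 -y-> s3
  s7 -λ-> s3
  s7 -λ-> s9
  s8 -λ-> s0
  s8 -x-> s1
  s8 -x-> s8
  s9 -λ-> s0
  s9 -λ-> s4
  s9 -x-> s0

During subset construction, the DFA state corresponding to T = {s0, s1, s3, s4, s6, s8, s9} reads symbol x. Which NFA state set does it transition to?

{s0, s1, s3, s4, s6, s8, s9}

s8 on x → {s1, s8}.
s9 on x → {s0}.
No x-transition from s0, s1, s3, s4, s6.
Union after reading x: {s0, s1, s8}.
Now take the λ-closure:
From s0 via λ: add s6.
From s1 via λ: add s3.
From s6 via λ: add s9.
From s9 via λ: add s4.
No new states can be added; the closed set is {s0, s1, s3, s4, s6, s8, s9}.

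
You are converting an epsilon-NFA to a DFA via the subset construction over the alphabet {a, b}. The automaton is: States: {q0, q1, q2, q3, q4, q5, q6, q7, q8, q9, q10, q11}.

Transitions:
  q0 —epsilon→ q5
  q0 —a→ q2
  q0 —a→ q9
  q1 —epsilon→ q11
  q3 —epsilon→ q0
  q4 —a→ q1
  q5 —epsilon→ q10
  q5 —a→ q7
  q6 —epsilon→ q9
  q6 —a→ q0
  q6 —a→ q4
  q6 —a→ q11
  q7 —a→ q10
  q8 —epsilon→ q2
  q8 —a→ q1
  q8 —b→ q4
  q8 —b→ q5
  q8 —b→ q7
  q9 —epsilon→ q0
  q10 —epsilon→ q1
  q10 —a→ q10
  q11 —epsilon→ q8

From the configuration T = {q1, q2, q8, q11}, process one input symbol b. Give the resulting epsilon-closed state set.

{q1, q2, q4, q5, q7, q8, q10, q11}

q8 on b → {q4, q5, q7}.
No b-transition from q1, q2, q11.
Union after reading b: {q4, q5, q7}.
Now take the epsilon-closure:
From q5 via epsilon: add q10.
From q10 via epsilon: add q1.
From q1 via epsilon: add q11.
From q11 via epsilon: add q8.
From q8 via epsilon: add q2.
No new states can be added; the closed set is {q1, q2, q4, q5, q7, q8, q10, q11}.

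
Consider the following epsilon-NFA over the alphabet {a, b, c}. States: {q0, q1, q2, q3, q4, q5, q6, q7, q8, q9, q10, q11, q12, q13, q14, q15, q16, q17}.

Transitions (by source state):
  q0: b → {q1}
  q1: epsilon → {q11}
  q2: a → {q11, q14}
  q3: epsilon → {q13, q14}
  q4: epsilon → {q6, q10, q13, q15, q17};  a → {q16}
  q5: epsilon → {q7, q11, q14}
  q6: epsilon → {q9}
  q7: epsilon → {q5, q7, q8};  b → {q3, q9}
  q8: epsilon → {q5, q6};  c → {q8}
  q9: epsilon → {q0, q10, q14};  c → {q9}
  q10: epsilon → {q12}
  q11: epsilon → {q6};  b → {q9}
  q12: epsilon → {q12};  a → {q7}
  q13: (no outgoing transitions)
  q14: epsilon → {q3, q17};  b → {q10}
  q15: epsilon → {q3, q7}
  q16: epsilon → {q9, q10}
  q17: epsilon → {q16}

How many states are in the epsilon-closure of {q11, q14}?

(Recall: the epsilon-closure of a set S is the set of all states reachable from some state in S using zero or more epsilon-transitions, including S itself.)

Start with {q11, q14}.
From q11 via epsilon: add q6.
From q14 via epsilon: add q3, q17.
From q3 via epsilon: add q13.
From q6 via epsilon: add q9.
From q17 via epsilon: add q16.
From q9 via epsilon: add q0, q10.
From q10 via epsilon: add q12.
epsilon-closure = {q0, q3, q6, q9, q10, q11, q12, q13, q14, q16, q17}, which has 11 states.

11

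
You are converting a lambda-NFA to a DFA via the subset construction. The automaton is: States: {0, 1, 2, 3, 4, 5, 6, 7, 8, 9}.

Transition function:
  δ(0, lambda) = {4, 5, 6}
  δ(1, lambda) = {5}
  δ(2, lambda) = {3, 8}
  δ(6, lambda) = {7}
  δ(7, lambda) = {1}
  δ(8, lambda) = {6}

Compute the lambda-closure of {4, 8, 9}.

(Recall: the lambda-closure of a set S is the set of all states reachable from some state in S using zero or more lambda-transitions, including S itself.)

Start with {4, 8, 9}.
From 8 via lambda: add 6.
From 6 via lambda: add 7.
From 7 via lambda: add 1.
From 1 via lambda: add 5.
No new states can be added; the closed set is {1, 4, 5, 6, 7, 8, 9}.

{1, 4, 5, 6, 7, 8, 9}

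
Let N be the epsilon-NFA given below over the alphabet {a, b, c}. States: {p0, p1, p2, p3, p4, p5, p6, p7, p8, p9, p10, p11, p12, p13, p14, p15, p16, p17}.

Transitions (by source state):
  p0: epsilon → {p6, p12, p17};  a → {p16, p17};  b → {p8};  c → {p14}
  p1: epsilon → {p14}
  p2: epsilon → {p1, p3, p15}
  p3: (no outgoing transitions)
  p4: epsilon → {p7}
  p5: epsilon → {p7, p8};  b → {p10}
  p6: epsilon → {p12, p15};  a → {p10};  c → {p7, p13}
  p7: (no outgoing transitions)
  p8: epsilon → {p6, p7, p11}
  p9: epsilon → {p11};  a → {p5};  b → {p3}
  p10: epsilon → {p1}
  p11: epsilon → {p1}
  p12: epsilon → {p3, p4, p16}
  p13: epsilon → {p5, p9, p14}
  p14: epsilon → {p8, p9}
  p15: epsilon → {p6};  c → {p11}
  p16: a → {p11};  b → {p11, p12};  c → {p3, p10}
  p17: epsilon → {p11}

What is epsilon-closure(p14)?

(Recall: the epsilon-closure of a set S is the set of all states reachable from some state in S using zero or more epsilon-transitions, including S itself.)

{p1, p3, p4, p6, p7, p8, p9, p11, p12, p14, p15, p16}

Start with {p14}.
From p14 via epsilon: add p8, p9.
From p8 via epsilon: add p6, p7, p11.
From p6 via epsilon: add p12, p15.
From p11 via epsilon: add p1.
From p12 via epsilon: add p3, p4, p16.
No new states can be added; the closed set is {p1, p3, p4, p6, p7, p8, p9, p11, p12, p14, p15, p16}.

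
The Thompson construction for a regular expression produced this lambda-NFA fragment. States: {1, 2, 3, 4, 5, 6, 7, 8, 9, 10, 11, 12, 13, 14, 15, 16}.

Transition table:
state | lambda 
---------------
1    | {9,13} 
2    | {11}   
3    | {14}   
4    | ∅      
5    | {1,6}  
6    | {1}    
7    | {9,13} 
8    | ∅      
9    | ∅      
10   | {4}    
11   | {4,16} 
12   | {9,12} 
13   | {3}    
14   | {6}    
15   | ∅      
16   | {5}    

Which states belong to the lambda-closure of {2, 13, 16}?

{1, 2, 3, 4, 5, 6, 9, 11, 13, 14, 16}

Start with {2, 13, 16}.
From 2 via lambda: add 11.
From 13 via lambda: add 3.
From 16 via lambda: add 5.
From 3 via lambda: add 14.
From 5 via lambda: add 1, 6.
From 11 via lambda: add 4.
From 1 via lambda: add 9.
No new states can be added; the closed set is {1, 2, 3, 4, 5, 6, 9, 11, 13, 14, 16}.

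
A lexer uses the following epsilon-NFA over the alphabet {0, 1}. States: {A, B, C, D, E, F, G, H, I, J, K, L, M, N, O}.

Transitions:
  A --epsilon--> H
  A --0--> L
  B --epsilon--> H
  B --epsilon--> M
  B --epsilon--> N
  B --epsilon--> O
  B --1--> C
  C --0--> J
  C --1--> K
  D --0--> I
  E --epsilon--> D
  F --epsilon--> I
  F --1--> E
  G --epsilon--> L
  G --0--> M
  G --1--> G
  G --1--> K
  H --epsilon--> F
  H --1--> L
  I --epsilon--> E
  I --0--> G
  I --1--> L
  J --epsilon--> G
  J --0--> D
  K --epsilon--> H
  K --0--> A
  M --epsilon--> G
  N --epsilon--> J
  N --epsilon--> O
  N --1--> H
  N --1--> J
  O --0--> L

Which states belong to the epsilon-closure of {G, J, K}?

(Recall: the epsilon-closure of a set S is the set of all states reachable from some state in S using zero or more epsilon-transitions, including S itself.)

Start with {G, J, K}.
From G via epsilon: add L.
From K via epsilon: add H.
From H via epsilon: add F.
From F via epsilon: add I.
From I via epsilon: add E.
From E via epsilon: add D.
No new states can be added; the closed set is {D, E, F, G, H, I, J, K, L}.

{D, E, F, G, H, I, J, K, L}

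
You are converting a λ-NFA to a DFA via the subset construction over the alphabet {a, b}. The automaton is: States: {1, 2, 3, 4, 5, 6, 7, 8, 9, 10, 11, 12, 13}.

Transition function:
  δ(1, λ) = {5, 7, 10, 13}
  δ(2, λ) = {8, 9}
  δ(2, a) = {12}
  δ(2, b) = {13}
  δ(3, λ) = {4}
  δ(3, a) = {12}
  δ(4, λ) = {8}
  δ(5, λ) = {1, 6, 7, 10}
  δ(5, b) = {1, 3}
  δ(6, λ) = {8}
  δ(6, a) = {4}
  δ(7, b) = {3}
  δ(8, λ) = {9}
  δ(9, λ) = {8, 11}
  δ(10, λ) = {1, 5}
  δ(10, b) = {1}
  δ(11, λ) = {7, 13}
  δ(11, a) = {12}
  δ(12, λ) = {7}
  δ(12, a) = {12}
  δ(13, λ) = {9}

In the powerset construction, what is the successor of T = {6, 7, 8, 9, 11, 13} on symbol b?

7 on b → {3}.
No b-transition from 6, 8, 9, 11, 13.
Union after reading b: {3}.
Now take the λ-closure:
From 3 via λ: add 4.
From 4 via λ: add 8.
From 8 via λ: add 9.
From 9 via λ: add 11.
From 11 via λ: add 7, 13.
No new states can be added; the closed set is {3, 4, 7, 8, 9, 11, 13}.

{3, 4, 7, 8, 9, 11, 13}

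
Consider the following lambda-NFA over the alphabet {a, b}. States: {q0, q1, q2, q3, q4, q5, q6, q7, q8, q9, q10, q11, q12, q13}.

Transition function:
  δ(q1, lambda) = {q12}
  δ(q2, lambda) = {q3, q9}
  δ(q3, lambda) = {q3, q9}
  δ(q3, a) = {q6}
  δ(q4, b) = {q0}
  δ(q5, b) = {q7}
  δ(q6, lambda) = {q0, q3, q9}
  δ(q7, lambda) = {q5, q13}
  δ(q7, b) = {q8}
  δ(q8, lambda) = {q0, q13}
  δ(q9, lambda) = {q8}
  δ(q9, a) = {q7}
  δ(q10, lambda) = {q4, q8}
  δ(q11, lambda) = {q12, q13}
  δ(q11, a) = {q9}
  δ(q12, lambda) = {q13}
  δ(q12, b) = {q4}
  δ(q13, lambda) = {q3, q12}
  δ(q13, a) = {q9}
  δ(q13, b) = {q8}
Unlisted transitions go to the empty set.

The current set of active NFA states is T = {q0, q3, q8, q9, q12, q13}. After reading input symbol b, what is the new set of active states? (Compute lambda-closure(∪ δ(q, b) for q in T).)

{q0, q3, q4, q8, q9, q12, q13}

q12 on b → {q4}.
q13 on b → {q8}.
No b-transition from q0, q3, q8, q9.
Union after reading b: {q4, q8}.
Now take the lambda-closure:
From q8 via lambda: add q0, q13.
From q13 via lambda: add q3, q12.
From q3 via lambda: add q9.
No new states can be added; the closed set is {q0, q3, q4, q8, q9, q12, q13}.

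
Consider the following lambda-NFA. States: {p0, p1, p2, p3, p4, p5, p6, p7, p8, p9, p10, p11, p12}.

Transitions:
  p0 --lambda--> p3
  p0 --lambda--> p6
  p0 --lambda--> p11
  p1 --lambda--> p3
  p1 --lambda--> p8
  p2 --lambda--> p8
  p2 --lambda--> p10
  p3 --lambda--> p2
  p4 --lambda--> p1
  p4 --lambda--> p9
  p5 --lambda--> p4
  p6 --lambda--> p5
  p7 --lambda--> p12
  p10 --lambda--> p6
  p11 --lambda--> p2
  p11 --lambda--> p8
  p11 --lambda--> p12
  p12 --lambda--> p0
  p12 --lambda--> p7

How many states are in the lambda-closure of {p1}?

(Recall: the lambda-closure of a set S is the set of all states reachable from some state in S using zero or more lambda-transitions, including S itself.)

9

Start with {p1}.
From p1 via lambda: add p3, p8.
From p3 via lambda: add p2.
From p2 via lambda: add p10.
From p10 via lambda: add p6.
From p6 via lambda: add p5.
From p5 via lambda: add p4.
From p4 via lambda: add p9.
lambda-closure = {p1, p2, p3, p4, p5, p6, p8, p9, p10}, which has 9 states.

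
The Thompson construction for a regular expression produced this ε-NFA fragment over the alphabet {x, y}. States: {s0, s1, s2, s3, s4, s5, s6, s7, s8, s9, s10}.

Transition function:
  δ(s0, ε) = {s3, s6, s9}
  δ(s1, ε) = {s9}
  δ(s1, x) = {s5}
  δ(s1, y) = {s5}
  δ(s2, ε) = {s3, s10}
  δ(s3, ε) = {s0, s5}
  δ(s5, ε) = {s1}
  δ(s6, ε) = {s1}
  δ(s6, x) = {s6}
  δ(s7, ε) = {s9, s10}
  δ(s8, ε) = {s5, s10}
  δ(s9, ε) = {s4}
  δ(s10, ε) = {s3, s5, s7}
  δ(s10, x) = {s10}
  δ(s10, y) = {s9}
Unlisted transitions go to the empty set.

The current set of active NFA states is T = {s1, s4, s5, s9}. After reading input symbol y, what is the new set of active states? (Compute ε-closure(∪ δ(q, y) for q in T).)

{s1, s4, s5, s9}

s1 on y → {s5}.
No y-transition from s4, s5, s9.
Union after reading y: {s5}.
Now take the ε-closure:
From s5 via ε: add s1.
From s1 via ε: add s9.
From s9 via ε: add s4.
No new states can be added; the closed set is {s1, s4, s5, s9}.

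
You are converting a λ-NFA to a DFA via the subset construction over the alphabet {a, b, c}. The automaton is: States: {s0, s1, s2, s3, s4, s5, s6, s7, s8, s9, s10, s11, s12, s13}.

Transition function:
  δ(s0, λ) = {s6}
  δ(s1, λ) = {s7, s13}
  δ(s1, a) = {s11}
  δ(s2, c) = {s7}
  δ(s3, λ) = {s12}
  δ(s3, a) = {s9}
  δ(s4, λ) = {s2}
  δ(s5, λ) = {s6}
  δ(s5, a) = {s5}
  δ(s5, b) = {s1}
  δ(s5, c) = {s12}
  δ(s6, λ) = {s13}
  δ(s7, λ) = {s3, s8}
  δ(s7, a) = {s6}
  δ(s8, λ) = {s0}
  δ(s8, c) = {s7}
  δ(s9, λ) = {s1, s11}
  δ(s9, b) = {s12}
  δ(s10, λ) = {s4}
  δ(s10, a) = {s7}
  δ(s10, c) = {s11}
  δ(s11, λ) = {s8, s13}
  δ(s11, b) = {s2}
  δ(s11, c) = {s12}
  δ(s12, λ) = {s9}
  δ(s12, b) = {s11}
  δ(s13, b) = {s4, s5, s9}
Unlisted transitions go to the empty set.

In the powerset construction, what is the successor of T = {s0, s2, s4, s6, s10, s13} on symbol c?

{s0, s1, s3, s6, s7, s8, s9, s11, s12, s13}

s2 on c → {s7}.
s10 on c → {s11}.
No c-transition from s0, s4, s6, s13.
Union after reading c: {s7, s11}.
Now take the λ-closure:
From s7 via λ: add s3, s8.
From s11 via λ: add s13.
From s3 via λ: add s12.
From s8 via λ: add s0.
From s0 via λ: add s6.
From s12 via λ: add s9.
From s9 via λ: add s1.
No new states can be added; the closed set is {s0, s1, s3, s6, s7, s8, s9, s11, s12, s13}.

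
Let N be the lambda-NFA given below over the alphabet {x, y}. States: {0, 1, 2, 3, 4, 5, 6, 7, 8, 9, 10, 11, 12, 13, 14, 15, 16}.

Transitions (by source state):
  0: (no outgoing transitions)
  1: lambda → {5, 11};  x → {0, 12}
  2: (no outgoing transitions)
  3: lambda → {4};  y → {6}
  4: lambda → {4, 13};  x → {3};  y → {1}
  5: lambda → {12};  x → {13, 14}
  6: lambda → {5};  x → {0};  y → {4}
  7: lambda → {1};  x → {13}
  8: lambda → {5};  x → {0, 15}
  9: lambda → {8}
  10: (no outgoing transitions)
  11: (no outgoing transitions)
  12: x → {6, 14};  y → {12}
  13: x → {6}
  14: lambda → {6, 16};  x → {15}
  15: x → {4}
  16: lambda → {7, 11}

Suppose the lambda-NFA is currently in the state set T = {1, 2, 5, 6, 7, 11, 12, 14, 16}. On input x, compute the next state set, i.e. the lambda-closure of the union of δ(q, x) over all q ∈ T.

1 on x → {0, 12}.
5 on x → {13, 14}.
6 on x → {0}.
7 on x → {13}.
12 on x → {6, 14}.
14 on x → {15}.
No x-transition from 2, 11, 16.
Union after reading x: {0, 6, 12, 13, 14, 15}.
Now take the lambda-closure:
From 6 via lambda: add 5.
From 14 via lambda: add 16.
From 16 via lambda: add 7, 11.
From 7 via lambda: add 1.
No new states can be added; the closed set is {0, 1, 5, 6, 7, 11, 12, 13, 14, 15, 16}.

{0, 1, 5, 6, 7, 11, 12, 13, 14, 15, 16}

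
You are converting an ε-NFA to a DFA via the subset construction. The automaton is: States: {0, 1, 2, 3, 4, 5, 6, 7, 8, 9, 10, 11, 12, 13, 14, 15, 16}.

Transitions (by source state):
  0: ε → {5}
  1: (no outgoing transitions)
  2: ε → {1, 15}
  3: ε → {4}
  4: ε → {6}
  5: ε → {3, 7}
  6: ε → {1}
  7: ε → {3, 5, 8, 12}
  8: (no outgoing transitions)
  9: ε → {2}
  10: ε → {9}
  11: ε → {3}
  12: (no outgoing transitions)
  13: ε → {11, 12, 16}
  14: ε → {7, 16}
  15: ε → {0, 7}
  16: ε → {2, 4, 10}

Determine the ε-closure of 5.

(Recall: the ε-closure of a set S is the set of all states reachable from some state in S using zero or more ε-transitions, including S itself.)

{1, 3, 4, 5, 6, 7, 8, 12}

Start with {5}.
From 5 via ε: add 3, 7.
From 3 via ε: add 4.
From 7 via ε: add 8, 12.
From 4 via ε: add 6.
From 6 via ε: add 1.
No new states can be added; the closed set is {1, 3, 4, 5, 6, 7, 8, 12}.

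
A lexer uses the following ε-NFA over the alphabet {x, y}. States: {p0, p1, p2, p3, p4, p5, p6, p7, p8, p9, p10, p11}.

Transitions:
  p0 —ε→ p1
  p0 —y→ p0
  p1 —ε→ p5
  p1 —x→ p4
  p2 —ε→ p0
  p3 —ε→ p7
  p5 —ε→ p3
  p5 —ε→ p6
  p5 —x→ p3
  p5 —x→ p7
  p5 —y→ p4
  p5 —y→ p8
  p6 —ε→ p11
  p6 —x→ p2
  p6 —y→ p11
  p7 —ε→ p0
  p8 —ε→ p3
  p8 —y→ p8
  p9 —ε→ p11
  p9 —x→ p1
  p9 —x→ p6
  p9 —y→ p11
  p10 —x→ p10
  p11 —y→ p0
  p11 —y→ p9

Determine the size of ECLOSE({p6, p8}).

Start with {p6, p8}.
From p6 via ε: add p11.
From p8 via ε: add p3.
From p3 via ε: add p7.
From p7 via ε: add p0.
From p0 via ε: add p1.
From p1 via ε: add p5.
ε-closure = {p0, p1, p3, p5, p6, p7, p8, p11}, which has 8 states.

8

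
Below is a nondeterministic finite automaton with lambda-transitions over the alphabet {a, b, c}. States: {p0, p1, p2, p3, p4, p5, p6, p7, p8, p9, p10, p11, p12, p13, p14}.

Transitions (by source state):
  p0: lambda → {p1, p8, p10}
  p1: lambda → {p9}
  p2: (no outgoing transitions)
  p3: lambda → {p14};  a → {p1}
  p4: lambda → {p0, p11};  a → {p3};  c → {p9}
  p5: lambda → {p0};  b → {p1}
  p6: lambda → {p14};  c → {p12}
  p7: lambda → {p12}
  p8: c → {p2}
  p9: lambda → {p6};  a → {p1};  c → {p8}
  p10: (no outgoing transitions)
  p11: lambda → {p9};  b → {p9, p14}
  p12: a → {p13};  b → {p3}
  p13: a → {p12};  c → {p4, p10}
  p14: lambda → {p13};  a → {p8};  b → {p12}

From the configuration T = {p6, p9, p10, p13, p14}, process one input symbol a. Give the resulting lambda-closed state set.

p9 on a → {p1}.
p13 on a → {p12}.
p14 on a → {p8}.
No a-transition from p6, p10.
Union after reading a: {p1, p8, p12}.
Now take the lambda-closure:
From p1 via lambda: add p9.
From p9 via lambda: add p6.
From p6 via lambda: add p14.
From p14 via lambda: add p13.
No new states can be added; the closed set is {p1, p6, p8, p9, p12, p13, p14}.

{p1, p6, p8, p9, p12, p13, p14}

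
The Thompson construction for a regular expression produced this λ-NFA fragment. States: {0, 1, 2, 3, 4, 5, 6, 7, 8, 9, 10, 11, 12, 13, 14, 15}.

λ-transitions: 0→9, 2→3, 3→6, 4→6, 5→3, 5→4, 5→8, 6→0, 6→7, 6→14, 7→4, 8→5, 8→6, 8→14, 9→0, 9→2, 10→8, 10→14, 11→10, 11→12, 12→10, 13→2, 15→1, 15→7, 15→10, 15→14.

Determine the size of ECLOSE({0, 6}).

8

Start with {0, 6}.
From 0 via λ: add 9.
From 6 via λ: add 7, 14.
From 7 via λ: add 4.
From 9 via λ: add 2.
From 2 via λ: add 3.
λ-closure = {0, 2, 3, 4, 6, 7, 9, 14}, which has 8 states.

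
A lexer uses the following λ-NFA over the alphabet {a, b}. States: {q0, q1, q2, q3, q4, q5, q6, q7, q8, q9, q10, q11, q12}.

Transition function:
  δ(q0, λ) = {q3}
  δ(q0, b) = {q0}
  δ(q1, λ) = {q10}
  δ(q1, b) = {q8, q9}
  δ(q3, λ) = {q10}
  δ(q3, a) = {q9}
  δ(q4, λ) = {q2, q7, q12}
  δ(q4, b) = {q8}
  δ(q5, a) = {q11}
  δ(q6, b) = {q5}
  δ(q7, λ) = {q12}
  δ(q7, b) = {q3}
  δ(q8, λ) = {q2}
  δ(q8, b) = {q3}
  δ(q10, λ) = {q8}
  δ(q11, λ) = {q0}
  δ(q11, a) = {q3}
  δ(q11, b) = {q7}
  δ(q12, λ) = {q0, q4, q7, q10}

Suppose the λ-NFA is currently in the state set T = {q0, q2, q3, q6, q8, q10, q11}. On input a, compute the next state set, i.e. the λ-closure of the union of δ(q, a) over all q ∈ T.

{q2, q3, q8, q9, q10}

q3 on a → {q9}.
q11 on a → {q3}.
No a-transition from q0, q2, q6, q8, q10.
Union after reading a: {q3, q9}.
Now take the λ-closure:
From q3 via λ: add q10.
From q10 via λ: add q8.
From q8 via λ: add q2.
No new states can be added; the closed set is {q2, q3, q8, q9, q10}.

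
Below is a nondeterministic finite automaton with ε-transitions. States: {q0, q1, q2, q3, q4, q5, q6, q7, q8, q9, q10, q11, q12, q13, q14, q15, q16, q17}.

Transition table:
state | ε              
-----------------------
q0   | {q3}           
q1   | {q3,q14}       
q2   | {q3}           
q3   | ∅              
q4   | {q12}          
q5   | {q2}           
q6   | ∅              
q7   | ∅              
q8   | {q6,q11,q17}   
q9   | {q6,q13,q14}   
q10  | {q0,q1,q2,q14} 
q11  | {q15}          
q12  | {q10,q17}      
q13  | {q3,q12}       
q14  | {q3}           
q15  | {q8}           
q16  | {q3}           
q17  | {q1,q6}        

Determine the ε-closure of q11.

{q1, q3, q6, q8, q11, q14, q15, q17}

Start with {q11}.
From q11 via ε: add q15.
From q15 via ε: add q8.
From q8 via ε: add q6, q17.
From q17 via ε: add q1.
From q1 via ε: add q3, q14.
No new states can be added; the closed set is {q1, q3, q6, q8, q11, q14, q15, q17}.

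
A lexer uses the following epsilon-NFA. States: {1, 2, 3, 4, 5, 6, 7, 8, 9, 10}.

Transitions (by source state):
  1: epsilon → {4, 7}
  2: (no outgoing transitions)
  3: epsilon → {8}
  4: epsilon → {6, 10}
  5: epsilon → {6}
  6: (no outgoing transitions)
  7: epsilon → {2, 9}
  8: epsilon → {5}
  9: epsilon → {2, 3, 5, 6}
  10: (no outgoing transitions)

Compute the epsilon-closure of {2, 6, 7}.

Start with {2, 6, 7}.
From 7 via epsilon: add 9.
From 9 via epsilon: add 3, 5.
From 3 via epsilon: add 8.
No new states can be added; the closed set is {2, 3, 5, 6, 7, 8, 9}.

{2, 3, 5, 6, 7, 8, 9}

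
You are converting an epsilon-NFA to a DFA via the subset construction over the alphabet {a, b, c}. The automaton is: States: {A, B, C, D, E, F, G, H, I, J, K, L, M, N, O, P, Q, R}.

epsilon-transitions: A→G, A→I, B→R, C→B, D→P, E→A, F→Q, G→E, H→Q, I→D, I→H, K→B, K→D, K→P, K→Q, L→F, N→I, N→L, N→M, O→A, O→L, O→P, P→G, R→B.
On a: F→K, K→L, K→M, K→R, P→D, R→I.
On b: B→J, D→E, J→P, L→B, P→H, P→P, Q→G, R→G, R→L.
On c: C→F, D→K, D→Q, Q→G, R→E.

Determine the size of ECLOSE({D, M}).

9

Start with {D, M}.
From D via epsilon: add P.
From P via epsilon: add G.
From G via epsilon: add E.
From E via epsilon: add A.
From A via epsilon: add I.
From I via epsilon: add H.
From H via epsilon: add Q.
epsilon-closure = {A, D, E, G, H, I, M, P, Q}, which has 9 states.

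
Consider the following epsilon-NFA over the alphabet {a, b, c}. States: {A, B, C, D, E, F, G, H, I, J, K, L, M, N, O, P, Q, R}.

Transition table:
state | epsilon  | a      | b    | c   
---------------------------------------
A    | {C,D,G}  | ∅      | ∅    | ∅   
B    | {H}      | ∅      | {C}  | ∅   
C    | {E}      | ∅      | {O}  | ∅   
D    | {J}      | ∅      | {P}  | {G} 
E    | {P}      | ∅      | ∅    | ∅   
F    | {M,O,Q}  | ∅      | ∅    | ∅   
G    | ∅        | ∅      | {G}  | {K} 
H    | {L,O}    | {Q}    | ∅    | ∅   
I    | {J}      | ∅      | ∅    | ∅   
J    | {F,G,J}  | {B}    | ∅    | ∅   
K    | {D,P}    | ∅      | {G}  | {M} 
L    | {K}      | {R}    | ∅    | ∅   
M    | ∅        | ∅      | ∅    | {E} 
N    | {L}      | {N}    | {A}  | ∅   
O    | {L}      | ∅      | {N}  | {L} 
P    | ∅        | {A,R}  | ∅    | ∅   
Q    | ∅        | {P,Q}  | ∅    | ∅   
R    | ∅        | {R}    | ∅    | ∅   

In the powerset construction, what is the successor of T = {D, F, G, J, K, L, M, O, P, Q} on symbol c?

{D, E, F, G, J, K, L, M, O, P, Q}

D on c → {G}.
G on c → {K}.
K on c → {M}.
M on c → {E}.
O on c → {L}.
No c-transition from F, J, L, P, Q.
Union after reading c: {E, G, K, L, M}.
Now take the epsilon-closure:
From E via epsilon: add P.
From K via epsilon: add D.
From D via epsilon: add J.
From J via epsilon: add F.
From F via epsilon: add O, Q.
No new states can be added; the closed set is {D, E, F, G, J, K, L, M, O, P, Q}.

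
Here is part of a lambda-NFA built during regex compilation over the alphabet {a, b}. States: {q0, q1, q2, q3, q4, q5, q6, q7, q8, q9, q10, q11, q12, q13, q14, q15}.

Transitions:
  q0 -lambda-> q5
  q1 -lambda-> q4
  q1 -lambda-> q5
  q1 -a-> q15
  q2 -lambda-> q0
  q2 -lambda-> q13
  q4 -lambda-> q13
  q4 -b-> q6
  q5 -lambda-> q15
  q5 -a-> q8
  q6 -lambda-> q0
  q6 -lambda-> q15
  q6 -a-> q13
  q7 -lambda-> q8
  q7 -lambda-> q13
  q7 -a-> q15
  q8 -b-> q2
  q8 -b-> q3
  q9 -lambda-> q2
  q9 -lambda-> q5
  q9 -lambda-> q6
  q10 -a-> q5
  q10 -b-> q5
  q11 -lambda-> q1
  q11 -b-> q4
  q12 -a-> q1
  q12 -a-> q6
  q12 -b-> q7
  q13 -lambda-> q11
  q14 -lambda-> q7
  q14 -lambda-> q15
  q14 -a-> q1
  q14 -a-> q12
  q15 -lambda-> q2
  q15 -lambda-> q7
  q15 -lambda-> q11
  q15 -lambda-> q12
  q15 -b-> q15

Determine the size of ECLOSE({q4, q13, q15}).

Start with {q4, q13, q15}.
From q13 via lambda: add q11.
From q15 via lambda: add q2, q7, q12.
From q2 via lambda: add q0.
From q7 via lambda: add q8.
From q11 via lambda: add q1.
From q0 via lambda: add q5.
lambda-closure = {q0, q1, q2, q4, q5, q7, q8, q11, q12, q13, q15}, which has 11 states.

11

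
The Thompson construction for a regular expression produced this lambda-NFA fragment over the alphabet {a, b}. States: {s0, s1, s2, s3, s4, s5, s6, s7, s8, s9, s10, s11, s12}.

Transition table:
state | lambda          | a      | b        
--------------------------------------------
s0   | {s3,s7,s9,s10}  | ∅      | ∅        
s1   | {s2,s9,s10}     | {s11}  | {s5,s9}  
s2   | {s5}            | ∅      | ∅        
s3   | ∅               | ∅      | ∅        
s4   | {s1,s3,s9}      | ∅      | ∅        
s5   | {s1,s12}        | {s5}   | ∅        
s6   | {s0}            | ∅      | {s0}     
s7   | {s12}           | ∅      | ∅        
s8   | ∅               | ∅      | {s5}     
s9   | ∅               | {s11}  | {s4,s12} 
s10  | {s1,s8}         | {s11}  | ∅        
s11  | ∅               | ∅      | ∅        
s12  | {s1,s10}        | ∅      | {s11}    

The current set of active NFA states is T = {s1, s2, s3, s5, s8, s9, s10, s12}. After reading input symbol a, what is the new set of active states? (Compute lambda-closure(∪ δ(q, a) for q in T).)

{s1, s2, s5, s8, s9, s10, s11, s12}

s1 on a → {s11}.
s5 on a → {s5}.
s9 on a → {s11}.
s10 on a → {s11}.
No a-transition from s2, s3, s8, s12.
Union after reading a: {s5, s11}.
Now take the lambda-closure:
From s5 via lambda: add s1, s12.
From s1 via lambda: add s2, s9, s10.
From s10 via lambda: add s8.
No new states can be added; the closed set is {s1, s2, s5, s8, s9, s10, s11, s12}.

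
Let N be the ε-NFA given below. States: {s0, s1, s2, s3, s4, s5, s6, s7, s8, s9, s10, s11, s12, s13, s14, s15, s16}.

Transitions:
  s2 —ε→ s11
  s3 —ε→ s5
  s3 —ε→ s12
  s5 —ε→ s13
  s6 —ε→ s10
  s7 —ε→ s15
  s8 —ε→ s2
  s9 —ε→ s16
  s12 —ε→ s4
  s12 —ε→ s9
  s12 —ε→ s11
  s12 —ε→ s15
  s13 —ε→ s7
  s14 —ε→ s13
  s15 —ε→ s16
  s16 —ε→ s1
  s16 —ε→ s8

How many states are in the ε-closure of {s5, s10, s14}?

Start with {s5, s10, s14}.
From s5 via ε: add s13.
From s13 via ε: add s7.
From s7 via ε: add s15.
From s15 via ε: add s16.
From s16 via ε: add s1, s8.
From s8 via ε: add s2.
From s2 via ε: add s11.
ε-closure = {s1, s2, s5, s7, s8, s10, s11, s13, s14, s15, s16}, which has 11 states.

11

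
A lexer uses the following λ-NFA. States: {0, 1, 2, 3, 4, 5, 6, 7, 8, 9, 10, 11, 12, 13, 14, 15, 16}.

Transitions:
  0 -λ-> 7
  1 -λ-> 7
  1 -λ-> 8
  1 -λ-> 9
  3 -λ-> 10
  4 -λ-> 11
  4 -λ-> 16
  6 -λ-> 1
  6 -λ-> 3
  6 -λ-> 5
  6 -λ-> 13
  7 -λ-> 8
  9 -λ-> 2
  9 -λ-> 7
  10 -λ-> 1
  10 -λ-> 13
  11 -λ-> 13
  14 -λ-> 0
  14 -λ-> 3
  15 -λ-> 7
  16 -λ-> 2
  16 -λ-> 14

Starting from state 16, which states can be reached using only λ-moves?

{0, 1, 2, 3, 7, 8, 9, 10, 13, 14, 16}

Start with {16}.
From 16 via λ: add 2, 14.
From 14 via λ: add 0, 3.
From 0 via λ: add 7.
From 3 via λ: add 10.
From 7 via λ: add 8.
From 10 via λ: add 1, 13.
From 1 via λ: add 9.
No new states can be added; the closed set is {0, 1, 2, 3, 7, 8, 9, 10, 13, 14, 16}.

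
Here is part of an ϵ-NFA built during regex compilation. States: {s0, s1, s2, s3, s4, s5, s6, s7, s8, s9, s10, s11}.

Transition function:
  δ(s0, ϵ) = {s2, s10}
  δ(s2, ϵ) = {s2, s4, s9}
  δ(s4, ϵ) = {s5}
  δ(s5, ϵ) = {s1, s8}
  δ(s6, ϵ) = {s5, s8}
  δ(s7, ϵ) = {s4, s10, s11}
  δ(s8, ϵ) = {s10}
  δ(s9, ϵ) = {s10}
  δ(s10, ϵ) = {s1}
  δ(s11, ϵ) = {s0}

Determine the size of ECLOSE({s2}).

Start with {s2}.
From s2 via ϵ: add s4, s9.
From s4 via ϵ: add s5.
From s9 via ϵ: add s10.
From s5 via ϵ: add s1, s8.
ϵ-closure = {s1, s2, s4, s5, s8, s9, s10}, which has 7 states.

7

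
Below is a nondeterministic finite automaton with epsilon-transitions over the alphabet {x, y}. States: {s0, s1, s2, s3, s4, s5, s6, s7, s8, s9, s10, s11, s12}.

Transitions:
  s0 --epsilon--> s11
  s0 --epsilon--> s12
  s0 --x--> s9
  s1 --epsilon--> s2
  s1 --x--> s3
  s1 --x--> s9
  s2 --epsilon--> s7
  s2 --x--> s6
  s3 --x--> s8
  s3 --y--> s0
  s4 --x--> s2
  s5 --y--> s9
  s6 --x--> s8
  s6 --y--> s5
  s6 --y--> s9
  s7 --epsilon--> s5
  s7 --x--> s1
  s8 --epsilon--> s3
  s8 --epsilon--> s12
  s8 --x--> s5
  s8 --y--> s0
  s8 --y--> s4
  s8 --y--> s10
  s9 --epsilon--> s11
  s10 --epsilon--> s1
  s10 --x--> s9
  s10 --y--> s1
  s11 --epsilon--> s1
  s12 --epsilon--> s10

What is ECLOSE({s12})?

Start with {s12}.
From s12 via epsilon: add s10.
From s10 via epsilon: add s1.
From s1 via epsilon: add s2.
From s2 via epsilon: add s7.
From s7 via epsilon: add s5.
No new states can be added; the closed set is {s1, s2, s5, s7, s10, s12}.

{s1, s2, s5, s7, s10, s12}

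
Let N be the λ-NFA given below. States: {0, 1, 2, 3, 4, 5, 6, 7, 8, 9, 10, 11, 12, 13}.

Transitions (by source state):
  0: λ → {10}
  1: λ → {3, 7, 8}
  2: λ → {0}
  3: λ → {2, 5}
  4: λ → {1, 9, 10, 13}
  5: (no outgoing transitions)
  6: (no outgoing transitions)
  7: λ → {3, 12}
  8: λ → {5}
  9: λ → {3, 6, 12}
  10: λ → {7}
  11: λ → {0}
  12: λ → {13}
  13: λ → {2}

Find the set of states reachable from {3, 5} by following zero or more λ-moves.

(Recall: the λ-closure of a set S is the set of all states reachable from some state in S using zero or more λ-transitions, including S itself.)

Start with {3, 5}.
From 3 via λ: add 2.
From 2 via λ: add 0.
From 0 via λ: add 10.
From 10 via λ: add 7.
From 7 via λ: add 12.
From 12 via λ: add 13.
No new states can be added; the closed set is {0, 2, 3, 5, 7, 10, 12, 13}.

{0, 2, 3, 5, 7, 10, 12, 13}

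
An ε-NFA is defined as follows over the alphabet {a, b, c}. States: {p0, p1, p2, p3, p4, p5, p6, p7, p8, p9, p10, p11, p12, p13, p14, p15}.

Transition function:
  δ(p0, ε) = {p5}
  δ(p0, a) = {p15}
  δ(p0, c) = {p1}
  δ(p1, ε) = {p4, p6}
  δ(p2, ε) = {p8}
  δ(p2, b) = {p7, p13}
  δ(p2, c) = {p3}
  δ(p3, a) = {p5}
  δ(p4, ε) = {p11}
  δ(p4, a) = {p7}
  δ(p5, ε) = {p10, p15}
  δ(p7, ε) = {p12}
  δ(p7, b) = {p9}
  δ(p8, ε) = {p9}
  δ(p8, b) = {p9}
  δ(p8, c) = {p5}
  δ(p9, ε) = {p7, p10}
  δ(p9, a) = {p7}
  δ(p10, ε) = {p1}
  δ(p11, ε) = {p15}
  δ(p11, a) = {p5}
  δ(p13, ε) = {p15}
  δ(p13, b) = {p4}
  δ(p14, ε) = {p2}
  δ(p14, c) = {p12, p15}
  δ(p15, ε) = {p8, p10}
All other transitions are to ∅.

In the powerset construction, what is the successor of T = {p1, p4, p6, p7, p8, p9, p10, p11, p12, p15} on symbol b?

{p1, p4, p6, p7, p8, p9, p10, p11, p12, p15}

p7 on b → {p9}.
p8 on b → {p9}.
No b-transition from p1, p4, p6, p9, p10, p11, p12, p15.
Union after reading b: {p9}.
Now take the ε-closure:
From p9 via ε: add p7, p10.
From p7 via ε: add p12.
From p10 via ε: add p1.
From p1 via ε: add p4, p6.
From p4 via ε: add p11.
From p11 via ε: add p15.
From p15 via ε: add p8.
No new states can be added; the closed set is {p1, p4, p6, p7, p8, p9, p10, p11, p12, p15}.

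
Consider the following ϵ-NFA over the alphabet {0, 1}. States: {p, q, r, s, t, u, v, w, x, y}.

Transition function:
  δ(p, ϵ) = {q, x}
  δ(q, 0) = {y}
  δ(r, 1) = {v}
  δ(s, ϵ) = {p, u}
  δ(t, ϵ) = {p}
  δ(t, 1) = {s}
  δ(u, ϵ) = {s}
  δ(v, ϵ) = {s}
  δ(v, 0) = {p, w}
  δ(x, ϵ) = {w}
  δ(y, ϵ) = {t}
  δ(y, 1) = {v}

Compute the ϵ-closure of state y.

{p, q, t, w, x, y}

Start with {y}.
From y via ϵ: add t.
From t via ϵ: add p.
From p via ϵ: add q, x.
From x via ϵ: add w.
No new states can be added; the closed set is {p, q, t, w, x, y}.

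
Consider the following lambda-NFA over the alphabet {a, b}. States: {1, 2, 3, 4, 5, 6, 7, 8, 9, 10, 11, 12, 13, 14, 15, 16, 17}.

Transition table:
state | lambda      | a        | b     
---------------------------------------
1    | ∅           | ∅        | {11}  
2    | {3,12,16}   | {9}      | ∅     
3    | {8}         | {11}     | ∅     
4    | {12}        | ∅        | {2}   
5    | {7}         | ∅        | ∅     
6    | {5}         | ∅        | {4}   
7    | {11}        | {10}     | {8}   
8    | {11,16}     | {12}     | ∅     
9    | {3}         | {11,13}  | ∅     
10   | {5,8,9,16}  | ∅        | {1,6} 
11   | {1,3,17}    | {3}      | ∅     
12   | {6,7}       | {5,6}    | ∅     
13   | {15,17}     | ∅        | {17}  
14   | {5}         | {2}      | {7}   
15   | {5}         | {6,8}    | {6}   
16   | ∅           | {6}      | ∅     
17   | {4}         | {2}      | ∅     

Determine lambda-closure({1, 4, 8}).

{1, 3, 4, 5, 6, 7, 8, 11, 12, 16, 17}

Start with {1, 4, 8}.
From 4 via lambda: add 12.
From 8 via lambda: add 11, 16.
From 11 via lambda: add 3, 17.
From 12 via lambda: add 6, 7.
From 6 via lambda: add 5.
No new states can be added; the closed set is {1, 3, 4, 5, 6, 7, 8, 11, 12, 16, 17}.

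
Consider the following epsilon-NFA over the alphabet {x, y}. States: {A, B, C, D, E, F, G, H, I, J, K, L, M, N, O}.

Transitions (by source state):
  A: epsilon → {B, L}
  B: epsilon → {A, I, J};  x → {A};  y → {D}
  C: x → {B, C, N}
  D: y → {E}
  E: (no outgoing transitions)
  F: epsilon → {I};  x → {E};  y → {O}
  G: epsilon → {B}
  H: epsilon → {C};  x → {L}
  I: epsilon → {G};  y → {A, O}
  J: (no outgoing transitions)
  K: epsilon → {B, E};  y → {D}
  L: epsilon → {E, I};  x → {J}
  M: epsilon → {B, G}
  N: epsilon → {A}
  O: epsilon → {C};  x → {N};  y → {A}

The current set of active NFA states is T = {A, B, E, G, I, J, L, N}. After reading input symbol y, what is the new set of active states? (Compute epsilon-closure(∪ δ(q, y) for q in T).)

{A, B, C, D, E, G, I, J, L, O}

B on y → {D}.
I on y → {A, O}.
No y-transition from A, E, G, J, L, N.
Union after reading y: {A, D, O}.
Now take the epsilon-closure:
From A via epsilon: add B, L.
From O via epsilon: add C.
From B via epsilon: add I, J.
From L via epsilon: add E.
From I via epsilon: add G.
No new states can be added; the closed set is {A, B, C, D, E, G, I, J, L, O}.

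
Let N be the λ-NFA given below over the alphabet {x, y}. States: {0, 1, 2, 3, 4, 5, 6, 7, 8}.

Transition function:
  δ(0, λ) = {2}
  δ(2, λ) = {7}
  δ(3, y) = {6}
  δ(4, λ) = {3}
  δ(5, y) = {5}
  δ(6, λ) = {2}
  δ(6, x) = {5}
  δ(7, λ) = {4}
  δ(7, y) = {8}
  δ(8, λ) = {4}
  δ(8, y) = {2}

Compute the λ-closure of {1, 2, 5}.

Start with {1, 2, 5}.
From 2 via λ: add 7.
From 7 via λ: add 4.
From 4 via λ: add 3.
No new states can be added; the closed set is {1, 2, 3, 4, 5, 7}.

{1, 2, 3, 4, 5, 7}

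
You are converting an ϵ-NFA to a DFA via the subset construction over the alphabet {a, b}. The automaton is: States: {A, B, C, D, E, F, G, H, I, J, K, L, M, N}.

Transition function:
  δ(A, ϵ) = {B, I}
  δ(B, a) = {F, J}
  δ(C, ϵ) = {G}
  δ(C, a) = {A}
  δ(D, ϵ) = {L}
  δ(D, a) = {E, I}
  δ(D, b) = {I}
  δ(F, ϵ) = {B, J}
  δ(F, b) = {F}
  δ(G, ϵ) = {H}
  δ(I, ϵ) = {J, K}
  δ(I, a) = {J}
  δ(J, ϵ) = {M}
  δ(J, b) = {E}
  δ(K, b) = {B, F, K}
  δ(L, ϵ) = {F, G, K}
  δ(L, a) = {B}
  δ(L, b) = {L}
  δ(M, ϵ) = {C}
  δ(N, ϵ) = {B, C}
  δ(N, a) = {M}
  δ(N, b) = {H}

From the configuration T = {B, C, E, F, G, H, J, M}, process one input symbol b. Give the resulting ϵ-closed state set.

{B, C, E, F, G, H, J, M}

F on b → {F}.
J on b → {E}.
No b-transition from B, C, E, G, H, M.
Union after reading b: {E, F}.
Now take the ϵ-closure:
From F via ϵ: add B, J.
From J via ϵ: add M.
From M via ϵ: add C.
From C via ϵ: add G.
From G via ϵ: add H.
No new states can be added; the closed set is {B, C, E, F, G, H, J, M}.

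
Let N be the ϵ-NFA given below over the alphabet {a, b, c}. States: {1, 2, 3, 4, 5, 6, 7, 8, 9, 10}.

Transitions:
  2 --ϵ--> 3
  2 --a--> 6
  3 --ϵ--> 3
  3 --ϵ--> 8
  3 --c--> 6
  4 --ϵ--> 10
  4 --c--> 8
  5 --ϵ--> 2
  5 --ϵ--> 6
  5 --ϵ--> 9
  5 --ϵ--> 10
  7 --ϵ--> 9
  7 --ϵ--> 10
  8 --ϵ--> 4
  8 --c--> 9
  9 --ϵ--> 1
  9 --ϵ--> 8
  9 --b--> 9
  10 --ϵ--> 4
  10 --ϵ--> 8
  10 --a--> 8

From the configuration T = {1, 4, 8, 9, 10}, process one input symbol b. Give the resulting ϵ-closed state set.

{1, 4, 8, 9, 10}

9 on b → {9}.
No b-transition from 1, 4, 8, 10.
Union after reading b: {9}.
Now take the ϵ-closure:
From 9 via ϵ: add 1, 8.
From 8 via ϵ: add 4.
From 4 via ϵ: add 10.
No new states can be added; the closed set is {1, 4, 8, 9, 10}.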